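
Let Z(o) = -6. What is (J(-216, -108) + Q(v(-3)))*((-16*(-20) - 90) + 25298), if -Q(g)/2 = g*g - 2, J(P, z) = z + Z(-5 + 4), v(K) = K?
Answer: -3267584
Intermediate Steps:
J(P, z) = -6 + z (J(P, z) = z - 6 = -6 + z)
Q(g) = 4 - 2*g**2 (Q(g) = -2*(g*g - 2) = -2*(g**2 - 2) = -2*(-2 + g**2) = 4 - 2*g**2)
(J(-216, -108) + Q(v(-3)))*((-16*(-20) - 90) + 25298) = ((-6 - 108) + (4 - 2*(-3)**2))*((-16*(-20) - 90) + 25298) = (-114 + (4 - 2*9))*((320 - 90) + 25298) = (-114 + (4 - 18))*(230 + 25298) = (-114 - 14)*25528 = -128*25528 = -3267584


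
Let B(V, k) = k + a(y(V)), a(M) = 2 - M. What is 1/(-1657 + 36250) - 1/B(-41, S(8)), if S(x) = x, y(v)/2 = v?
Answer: -34501/3182556 ≈ -0.010841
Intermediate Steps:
y(v) = 2*v
B(V, k) = 2 + k - 2*V (B(V, k) = k + (2 - 2*V) = 2 + k - 2*V)
1/(-1657 + 36250) - 1/B(-41, S(8)) = 1/(-1657 + 36250) - 1/(2 + 8 - 2*(-41)) = 1/34593 - 1/(2 + 8 + 82) = 1/34593 - 1/92 = -34501/3182556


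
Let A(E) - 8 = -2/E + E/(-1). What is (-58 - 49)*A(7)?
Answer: -535/7 ≈ -76.429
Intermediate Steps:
A(E) = 8 - E - 2/E (A(E) = 8 + (-2/E + E/(-1)) = 8 + (-2/E + E*(-1)) = 8 + (-2/E - E) = 8 + (-E - 2/E) = 8 - E - 2/E)
(-58 - 49)*A(7) = (-58 - 49)*(8 - 1*7 - 2/7) = -107*(8 - 7 - 2*⅐) = -107*(8 - 7 - 2/7) = -107*5/7 = -535/7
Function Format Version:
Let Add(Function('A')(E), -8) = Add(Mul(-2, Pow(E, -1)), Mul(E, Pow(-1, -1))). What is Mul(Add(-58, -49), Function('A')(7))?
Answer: Rational(-535, 7) ≈ -76.429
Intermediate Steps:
Function('A')(E) = Add(8, Mul(-1, E), Mul(-2, Pow(E, -1))) (Function('A')(E) = Add(8, Add(Mul(-2, Pow(E, -1)), Mul(E, Pow(-1, -1)))) = Add(8, Add(Mul(-2, Pow(E, -1)), Mul(E, -1))) = Add(8, Add(Mul(-2, Pow(E, -1)), Mul(-1, E))) = Add(8, Add(Mul(-1, E), Mul(-2, Pow(E, -1)))) = Add(8, Mul(-1, E), Mul(-2, Pow(E, -1))))
Mul(Add(-58, -49), Function('A')(7)) = Mul(Add(-58, -49), Add(8, Mul(-1, 7), Mul(-2, Pow(7, -1)))) = Mul(-107, Add(8, -7, Mul(-2, Rational(1, 7)))) = Mul(-107, Add(8, -7, Rational(-2, 7))) = Mul(-107, Rational(5, 7)) = Rational(-535, 7)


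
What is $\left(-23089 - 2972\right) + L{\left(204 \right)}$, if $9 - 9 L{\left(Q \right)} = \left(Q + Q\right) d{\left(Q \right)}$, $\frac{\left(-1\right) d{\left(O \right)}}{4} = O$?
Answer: $10932$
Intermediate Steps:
$d{\left(O \right)} = - 4 O$
$L{\left(Q \right)} = 1 + \frac{8 Q^{2}}{9}$ ($L{\left(Q \right)} = 1 - \frac{\left(Q + Q\right) \left(- 4 Q\right)}{9} = 1 - \frac{2 Q \left(- 4 Q\right)}{9} = 1 - \frac{\left(-8\right) Q^{2}}{9} = 1 + \frac{8 Q^{2}}{9}$)
$\left(-23089 - 2972\right) + L{\left(204 \right)} = \left(-23089 - 2972\right) + \left(1 + \frac{8 \cdot 204^{2}}{9}\right) = \left(-23089 - 2972\right) + \left(1 + \frac{8}{9} \cdot 41616\right) = -26061 + \left(1 + 36992\right) = -26061 + 36993 = 10932$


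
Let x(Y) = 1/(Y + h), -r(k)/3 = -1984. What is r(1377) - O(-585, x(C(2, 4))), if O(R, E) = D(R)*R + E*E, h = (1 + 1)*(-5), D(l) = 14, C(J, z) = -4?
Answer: 2771831/196 ≈ 14142.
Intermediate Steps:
r(k) = 5952 (r(k) = -3*(-1984) = 5952)
h = -10 (h = 2*(-5) = -10)
x(Y) = 1/(-10 + Y) (x(Y) = 1/(Y - 10) = 1/(-10 + Y))
O(R, E) = E**2 + 14*R (O(R, E) = 14*R + E*E = 14*R + E**2 = E**2 + 14*R)
r(1377) - O(-585, x(C(2, 4))) = 5952 - ((1/(-10 - 4))**2 + 14*(-585)) = 5952 - ((1/(-14))**2 - 8190) = 5952 - ((-1/14)**2 - 8190) = 5952 - (1/196 - 8190) = 5952 - 1*(-1605239/196) = 5952 + 1605239/196 = 2771831/196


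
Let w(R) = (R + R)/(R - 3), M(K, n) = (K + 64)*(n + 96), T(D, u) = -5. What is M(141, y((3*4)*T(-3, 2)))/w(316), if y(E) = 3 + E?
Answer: 2502435/632 ≈ 3959.5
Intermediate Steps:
M(K, n) = (64 + K)*(96 + n)
w(R) = 2*R/(-3 + R) (w(R) = (2*R)/(-3 + R) = 2*R/(-3 + R))
M(141, y((3*4)*T(-3, 2)))/w(316) = (6144 + 64*(3 + (3*4)*(-5)) + 96*141 + 141*(3 + (3*4)*(-5)))/((2*316/(-3 + 316))) = (6144 + 64*(3 + 12*(-5)) + 13536 + 141*(3 + 12*(-5)))/((2*316/313)) = (6144 + 64*(3 - 60) + 13536 + 141*(3 - 60))/((2*316*(1/313))) = (6144 + 64*(-57) + 13536 + 141*(-57))/(632/313) = (6144 - 3648 + 13536 - 8037)*(313/632) = 7995*(313/632) = 2502435/632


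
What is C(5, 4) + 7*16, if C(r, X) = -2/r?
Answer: 558/5 ≈ 111.60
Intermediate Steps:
C(5, 4) + 7*16 = -2/5 + 7*16 = -2*⅕ + 112 = -⅖ + 112 = 558/5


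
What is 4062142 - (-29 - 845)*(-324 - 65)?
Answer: 3722156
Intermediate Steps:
4062142 - (-29 - 845)*(-324 - 65) = 4062142 - (-874)*(-389) = 4062142 - 1*339986 = 4062142 - 339986 = 3722156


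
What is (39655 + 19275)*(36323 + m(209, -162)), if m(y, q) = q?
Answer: 2130967730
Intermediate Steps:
(39655 + 19275)*(36323 + m(209, -162)) = (39655 + 19275)*(36323 - 162) = 58930*36161 = 2130967730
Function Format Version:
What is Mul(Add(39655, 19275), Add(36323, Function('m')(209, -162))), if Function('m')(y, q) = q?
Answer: 2130967730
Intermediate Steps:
Mul(Add(39655, 19275), Add(36323, Function('m')(209, -162))) = Mul(Add(39655, 19275), Add(36323, -162)) = Mul(58930, 36161) = 2130967730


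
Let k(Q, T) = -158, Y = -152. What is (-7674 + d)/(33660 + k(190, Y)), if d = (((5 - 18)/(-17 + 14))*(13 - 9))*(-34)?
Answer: -12395/50253 ≈ -0.24665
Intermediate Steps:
d = -1768/3 (d = (-13/(-3)*4)*(-34) = (-13*(-⅓)*4)*(-34) = ((13/3)*4)*(-34) = (52/3)*(-34) = -1768/3 ≈ -589.33)
(-7674 + d)/(33660 + k(190, Y)) = (-7674 - 1768/3)/(33660 - 158) = -24790/3/33502 = -24790/3*1/33502 = -12395/50253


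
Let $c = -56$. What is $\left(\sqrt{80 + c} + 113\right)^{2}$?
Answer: $12793 + 452 \sqrt{6} \approx 13900.0$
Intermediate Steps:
$\left(\sqrt{80 + c} + 113\right)^{2} = \left(\sqrt{80 - 56} + 113\right)^{2} = \left(\sqrt{24} + 113\right)^{2} = \left(2 \sqrt{6} + 113\right)^{2} = \left(113 + 2 \sqrt{6}\right)^{2}$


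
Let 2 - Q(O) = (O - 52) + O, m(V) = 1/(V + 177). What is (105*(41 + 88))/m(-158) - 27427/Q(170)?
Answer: 73630957/286 ≈ 2.5745e+5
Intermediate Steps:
m(V) = 1/(177 + V)
Q(O) = 54 - 2*O (Q(O) = 2 - ((O - 52) + O) = 2 - ((-52 + O) + O) = 2 - (-52 + 2*O) = 2 + (52 - 2*O) = 54 - 2*O)
(105*(41 + 88))/m(-158) - 27427/Q(170) = (105*(41 + 88))/(1/(177 - 158)) - 27427/(54 - 2*170) = (105*129)/(1/19) - 27427/(54 - 340) = 13545/(1/19) - 27427/(-286) = 13545*19 - 27427*(-1/286) = 257355 + 27427/286 = 73630957/286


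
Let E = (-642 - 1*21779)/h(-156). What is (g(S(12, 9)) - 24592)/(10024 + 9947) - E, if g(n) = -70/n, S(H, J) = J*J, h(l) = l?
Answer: -12193369501/84117852 ≈ -144.96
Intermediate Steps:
S(H, J) = J**2
E = 22421/156 (E = (-642 - 1*21779)/(-156) = (-642 - 21779)*(-1/156) = -22421*(-1/156) = 22421/156 ≈ 143.72)
(g(S(12, 9)) - 24592)/(10024 + 9947) - E = (-70/(9**2) - 24592)/(10024 + 9947) - 1*22421/156 = (-70/81 - 24592)/19971 - 22421/156 = (-70*1/81 - 24592)*(1/19971) - 22421/156 = (-70/81 - 24592)*(1/19971) - 22421/156 = -1992022/81*1/19971 - 22421/156 = -1992022/1617651 - 22421/156 = -12193369501/84117852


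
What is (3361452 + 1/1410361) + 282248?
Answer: 5138932375701/1410361 ≈ 3.6437e+6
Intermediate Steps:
(3361452 + 1/1410361) + 282248 = 4740860804173/1410361 + 282248 = 5138932375701/1410361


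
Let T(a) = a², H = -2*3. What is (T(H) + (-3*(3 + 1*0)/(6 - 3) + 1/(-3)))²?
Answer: 9604/9 ≈ 1067.1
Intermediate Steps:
H = -6
(T(H) + (-3*(3 + 1*0)/(6 - 3) + 1/(-3)))² = ((-6)² + (-3*(3 + 1*0)/(6 - 3) + 1/(-3)))² = (36 + (-3/1 + 1*(-⅓)))² = (36 + (-3/1 - ⅓))² = (36 + (-3*1 - ⅓))² = (36 + (-3 - ⅓))² = (36 - 10/3)² = (98/3)² = 9604/9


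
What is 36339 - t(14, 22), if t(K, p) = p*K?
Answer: 36031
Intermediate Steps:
t(K, p) = K*p
36339 - t(14, 22) = 36339 - 14*22 = 36339 - 1*308 = 36339 - 308 = 36031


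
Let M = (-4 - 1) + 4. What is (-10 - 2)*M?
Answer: 12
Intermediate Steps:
M = -1 (M = -5 + 4 = -1)
(-10 - 2)*M = (-10 - 2)*(-1) = -12*(-1) = 12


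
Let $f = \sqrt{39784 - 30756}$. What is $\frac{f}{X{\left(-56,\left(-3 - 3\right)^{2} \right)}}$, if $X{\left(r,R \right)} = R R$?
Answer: $\frac{\sqrt{2257}}{648} \approx 0.073315$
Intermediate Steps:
$f = 2 \sqrt{2257}$ ($f = \sqrt{9028} = 2 \sqrt{2257} \approx 95.016$)
$X{\left(r,R \right)} = R^{2}$
$\frac{f}{X{\left(-56,\left(-3 - 3\right)^{2} \right)}} = \frac{2 \sqrt{2257}}{\left(\left(-3 - 3\right)^{2}\right)^{2}} = \frac{2 \sqrt{2257}}{\left(\left(-6\right)^{2}\right)^{2}} = \frac{2 \sqrt{2257}}{36^{2}} = \frac{2 \sqrt{2257}}{1296} = 2 \sqrt{2257} \cdot \frac{1}{1296} = \frac{\sqrt{2257}}{648}$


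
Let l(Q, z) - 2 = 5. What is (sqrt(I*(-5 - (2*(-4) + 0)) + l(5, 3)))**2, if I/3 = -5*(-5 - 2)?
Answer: 322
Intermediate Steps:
l(Q, z) = 7 (l(Q, z) = 2 + 5 = 7)
I = 105 (I = 3*(-5*(-5 - 2)) = 3*(-5*(-7)) = 3*35 = 105)
(sqrt(I*(-5 - (2*(-4) + 0)) + l(5, 3)))**2 = (sqrt(105*(-5 - (2*(-4) + 0)) + 7))**2 = (sqrt(105*(-5 - (-8 + 0)) + 7))**2 = (sqrt(105*(-5 - 1*(-8)) + 7))**2 = (sqrt(105*(-5 + 8) + 7))**2 = (sqrt(105*3 + 7))**2 = (sqrt(315 + 7))**2 = (sqrt(322))**2 = 322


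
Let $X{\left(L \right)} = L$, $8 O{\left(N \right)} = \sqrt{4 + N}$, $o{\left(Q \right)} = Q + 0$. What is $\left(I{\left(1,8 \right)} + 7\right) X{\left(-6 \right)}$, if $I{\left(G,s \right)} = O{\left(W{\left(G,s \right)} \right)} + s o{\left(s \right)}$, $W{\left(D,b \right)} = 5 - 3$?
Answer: $-426 - \frac{3 \sqrt{6}}{4} \approx -427.84$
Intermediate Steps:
$o{\left(Q \right)} = Q$
$W{\left(D,b \right)} = 2$
$O{\left(N \right)} = \frac{\sqrt{4 + N}}{8}$
$I{\left(G,s \right)} = s^{2} + \frac{\sqrt{6}}{8}$ ($I{\left(G,s \right)} = \frac{\sqrt{4 + 2}}{8} + s s = \frac{\sqrt{6}}{8} + s^{2} = s^{2} + \frac{\sqrt{6}}{8}$)
$\left(I{\left(1,8 \right)} + 7\right) X{\left(-6 \right)} = \left(\left(8^{2} + \frac{\sqrt{6}}{8}\right) + 7\right) \left(-6\right) = \left(\left(64 + \frac{\sqrt{6}}{8}\right) + 7\right) \left(-6\right) = \left(71 + \frac{\sqrt{6}}{8}\right) \left(-6\right) = -426 - \frac{3 \sqrt{6}}{4}$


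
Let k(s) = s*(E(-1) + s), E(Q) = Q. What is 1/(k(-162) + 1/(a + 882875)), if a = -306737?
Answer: 576138/15213500029 ≈ 3.7870e-5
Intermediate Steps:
k(s) = s*(-1 + s)
1/(k(-162) + 1/(a + 882875)) = 1/(-162*(-1 - 162) + 1/(-306737 + 882875)) = 1/(-162*(-163) + 1/576138) = 1/(26406 + 1/576138) = 1/(15213500029/576138) = 576138/15213500029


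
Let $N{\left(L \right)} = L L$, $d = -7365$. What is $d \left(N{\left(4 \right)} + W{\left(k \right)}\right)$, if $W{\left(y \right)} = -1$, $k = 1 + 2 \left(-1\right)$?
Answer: $-110475$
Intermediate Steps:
$k = -1$ ($k = 1 - 2 = -1$)
$N{\left(L \right)} = L^{2}$
$d \left(N{\left(4 \right)} + W{\left(k \right)}\right) = - 7365 \left(4^{2} - 1\right) = - 7365 \left(16 - 1\right) = \left(-7365\right) 15 = -110475$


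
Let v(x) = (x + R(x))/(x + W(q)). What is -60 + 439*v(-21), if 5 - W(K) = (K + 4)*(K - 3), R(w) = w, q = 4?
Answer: 2833/4 ≈ 708.25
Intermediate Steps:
W(K) = 5 - (-3 + K)*(4 + K) (W(K) = 5 - (K + 4)*(K - 3) = 5 - (4 + K)*(-3 + K) = 5 - (-3 + K)*(4 + K))
v(x) = 2*x/(-3 + x) (v(x) = (x + x)/(x + (17 - 1*4 - 1*4²)) = (2*x)/(x + (17 - 4 - 1*16)) = (2*x)/(x + (17 - 4 - 16)) = (2*x)/(x - 3) = (2*x)/(-3 + x) = 2*x/(-3 + x))
-60 + 439*v(-21) = -60 + 439*(2*(-21)/(-3 - 21)) = -60 + 439*(2*(-21)/(-24)) = -60 + 439*(2*(-21)*(-1/24)) = -60 + 439*(7/4) = -60 + 3073/4 = 2833/4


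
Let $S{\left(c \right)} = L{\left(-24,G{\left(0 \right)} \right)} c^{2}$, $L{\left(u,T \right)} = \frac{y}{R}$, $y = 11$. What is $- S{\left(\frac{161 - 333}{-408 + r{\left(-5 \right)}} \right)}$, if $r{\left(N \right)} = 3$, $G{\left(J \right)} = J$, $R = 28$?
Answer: $- \frac{81356}{1148175} \approx -0.070857$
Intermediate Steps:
$L{\left(u,T \right)} = \frac{11}{28}$
$S{\left(c \right)} = \frac{11 c^{2}}{28}$
$- S{\left(\frac{161 - 333}{-408 + r{\left(-5 \right)}} \right)} = - \frac{11 \left(\frac{161 - 333}{-408 + 3}\right)^{2}}{28} = - \frac{11 \left(- \frac{172}{-405}\right)^{2}}{28} = - \frac{11 \left(\left(-172\right) \left(- \frac{1}{405}\right)\right)^{2}}{28} = - \frac{11 \left(\frac{172}{405}\right)^{2}}{28} = - \frac{11 \cdot 29584}{28 \cdot 164025} = \left(-1\right) \frac{81356}{1148175} = - \frac{81356}{1148175}$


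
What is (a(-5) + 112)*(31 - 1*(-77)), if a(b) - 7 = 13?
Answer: 14256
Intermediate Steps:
a(b) = 20 (a(b) = 7 + 13 = 20)
(a(-5) + 112)*(31 - 1*(-77)) = (20 + 112)*(31 - 1*(-77)) = 132*(31 + 77) = 132*108 = 14256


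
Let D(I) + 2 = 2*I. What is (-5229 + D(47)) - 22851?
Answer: -27988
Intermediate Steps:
D(I) = -2 + 2*I
(-5229 + D(47)) - 22851 = (-5229 + (-2 + 2*47)) - 22851 = (-5229 + (-2 + 94)) - 22851 = (-5229 + 92) - 22851 = -5137 - 22851 = -27988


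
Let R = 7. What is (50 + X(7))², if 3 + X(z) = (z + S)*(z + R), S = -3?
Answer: 10609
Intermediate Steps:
X(z) = -3 + (-3 + z)*(7 + z) (X(z) = -3 + (z - 3)*(z + 7) = -3 + (-3 + z)*(7 + z))
(50 + X(7))² = (50 + (-24 + 7² + 4*7))² = (50 + (-24 + 49 + 28))² = (50 + 53)² = 103² = 10609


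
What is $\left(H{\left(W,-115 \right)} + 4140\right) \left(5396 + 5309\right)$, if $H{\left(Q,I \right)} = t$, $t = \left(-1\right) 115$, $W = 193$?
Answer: $43087625$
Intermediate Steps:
$t = -115$
$H{\left(Q,I \right)} = -115$
$\left(H{\left(W,-115 \right)} + 4140\right) \left(5396 + 5309\right) = \left(-115 + 4140\right) \left(5396 + 5309\right) = 4025 \cdot 10705 = 43087625$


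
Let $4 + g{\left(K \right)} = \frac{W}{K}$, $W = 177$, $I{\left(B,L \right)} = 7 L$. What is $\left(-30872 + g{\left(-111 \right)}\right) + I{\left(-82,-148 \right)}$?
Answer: $- \frac{1180803}{37} \approx -31914.0$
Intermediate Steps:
$g{\left(K \right)} = -4 + \frac{177}{K}$
$\left(-30872 + g{\left(-111 \right)}\right) + I{\left(-82,-148 \right)} = \left(-30872 - \left(4 - \frac{177}{-111}\right)\right) + 7 \left(-148\right) = \left(-30872 + \left(-4 + 177 \left(- \frac{1}{111}\right)\right)\right) - 1036 = \left(-30872 - \frac{207}{37}\right) - 1036 = - \frac{1142471}{37} - 1036 = - \frac{1180803}{37}$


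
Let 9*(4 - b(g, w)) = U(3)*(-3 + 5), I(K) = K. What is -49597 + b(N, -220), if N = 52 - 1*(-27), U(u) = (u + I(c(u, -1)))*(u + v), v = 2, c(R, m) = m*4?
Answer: -446327/9 ≈ -49592.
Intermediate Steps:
c(R, m) = 4*m
U(u) = (-4 + u)*(2 + u) (U(u) = (u + 4*(-1))*(u + 2) = (u - 4)*(2 + u) = (-4 + u)*(2 + u))
N = 79 (N = 52 + 27 = 79)
b(g, w) = 46/9 (b(g, w) = 4 - (-8 + 3**2 - 2*3)*(-3 + 5)/9 = 4 - (-8 + 9 - 6)*2/9 = 4 - (-5)*2/9 = 4 - 1/9*(-10) = 4 + 10/9 = 46/9)
-49597 + b(N, -220) = -49597 + 46/9 = -446327/9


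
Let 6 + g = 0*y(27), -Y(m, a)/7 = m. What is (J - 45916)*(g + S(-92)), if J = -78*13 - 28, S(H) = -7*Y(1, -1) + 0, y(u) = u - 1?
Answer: -2019194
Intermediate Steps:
y(u) = -1 + u
Y(m, a) = -7*m
g = -6 (g = -6 + 0*(-1 + 27) = -6 + 0*26 = -6 + 0 = -6)
S(H) = 49 (S(H) = -(-49) + 0 = -7*(-7) + 0 = 49 + 0 = 49)
J = -1042 (J = -1014 - 28 = -1042)
(J - 45916)*(g + S(-92)) = (-1042 - 45916)*(-6 + 49) = -46958*43 = -2019194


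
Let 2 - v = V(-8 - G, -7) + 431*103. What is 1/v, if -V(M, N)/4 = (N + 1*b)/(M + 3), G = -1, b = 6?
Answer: -1/44390 ≈ -2.2528e-5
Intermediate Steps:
V(M, N) = -4*(6 + N)/(3 + M) (V(M, N) = -4*(N + 1*6)/(M + 3) = -4*(N + 6)/(3 + M) = -4*(6 + N)/(3 + M))
v = -44390 (v = 2 - (4*(-6 - 1*(-7))/(3 + (-8 - 1*(-1))) + 431*103) = 2 - (4*(-6 + 7)/(3 + (-8 + 1)) + 44393) = 2 - (4*1/(3 - 7) + 44393) = 2 - (4*1/(-4) + 44393) = 2 - (4*(-1/4)*1 + 44393) = 2 - (-1 + 44393) = 2 - 1*44392 = 2 - 44392 = -44390)
1/v = 1/(-44390) = -1/44390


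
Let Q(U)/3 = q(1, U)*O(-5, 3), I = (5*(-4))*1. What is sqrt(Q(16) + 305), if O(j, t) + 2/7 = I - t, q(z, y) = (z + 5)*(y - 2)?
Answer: I*sqrt(5563) ≈ 74.586*I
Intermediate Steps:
I = -20 (I = -20*1 = -20)
q(z, y) = (-2 + y)*(5 + z) (q(z, y) = (5 + z)*(-2 + y) = (-2 + y)*(5 + z))
O(j, t) = -142/7 - t (O(j, t) = -2/7 + (-20 - t) = -142/7 - t)
Q(U) = 5868/7 - 2934*U/7 (Q(U) = 3*((-10 - 2*1 + 5*U + U*1)*(-142/7 - 1*3)) = 3*((-10 - 2 + 5*U + U)*(-142/7 - 3)) = 3*((-12 + 6*U)*(-163/7)) = 3*(1956/7 - 978*U/7) = 5868/7 - 2934*U/7)
sqrt(Q(16) + 305) = sqrt((5868/7 - 2934/7*16) + 305) = sqrt((5868/7 - 46944/7) + 305) = sqrt(-5868 + 305) = sqrt(-5563) = I*sqrt(5563)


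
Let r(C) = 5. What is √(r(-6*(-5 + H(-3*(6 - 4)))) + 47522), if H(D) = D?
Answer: √47527 ≈ 218.01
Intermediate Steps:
√(r(-6*(-5 + H(-3*(6 - 4)))) + 47522) = √(5 + 47522) = √47527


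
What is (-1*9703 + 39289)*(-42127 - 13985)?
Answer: -1660129632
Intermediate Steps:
(-1*9703 + 39289)*(-42127 - 13985) = (-9703 + 39289)*(-56112) = 29586*(-56112) = -1660129632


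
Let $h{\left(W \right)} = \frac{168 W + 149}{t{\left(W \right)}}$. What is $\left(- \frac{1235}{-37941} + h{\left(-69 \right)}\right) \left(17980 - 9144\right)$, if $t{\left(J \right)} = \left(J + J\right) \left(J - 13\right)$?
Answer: $- \frac{103131731003}{11926121} \approx -8647.5$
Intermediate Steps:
$t{\left(J \right)} = 2 J \left(-13 + J\right)$
$h{\left(W \right)} = \frac{149 + 168 W}{2 W \left(-13 + W\right)}$ ($h{\left(W \right)} = \frac{168 W + 149}{2 W \left(-13 + W\right)} = \left(149 + 168 W\right) \frac{1}{2 W \left(-13 + W\right)} = \frac{149 + 168 W}{2 W \left(-13 + W\right)}$)
$\left(- \frac{1235}{-37941} + h{\left(-69 \right)}\right) \left(17980 - 9144\right) = \left(- \frac{1235}{-37941} + \frac{149 + 168 \left(-69\right)}{2 \left(-69\right) \left(-13 - 69\right)}\right) \left(17980 - 9144\right) = \left(\left(-1235\right) \left(- \frac{1}{37941}\right) + \frac{1}{2} \left(- \frac{1}{69}\right) \frac{1}{-82} \left(149 - 11592\right)\right) 8836 = \left(\frac{1235}{37941} + \frac{1}{2} \left(- \frac{1}{69}\right) \left(- \frac{1}{82}\right) \left(-11443\right)\right) 8836 = \left(\frac{1235}{37941} - \frac{11443}{11316}\right) 8836 = \left(- \frac{46687067}{47704484}\right) 8836 = - \frac{103131731003}{11926121}$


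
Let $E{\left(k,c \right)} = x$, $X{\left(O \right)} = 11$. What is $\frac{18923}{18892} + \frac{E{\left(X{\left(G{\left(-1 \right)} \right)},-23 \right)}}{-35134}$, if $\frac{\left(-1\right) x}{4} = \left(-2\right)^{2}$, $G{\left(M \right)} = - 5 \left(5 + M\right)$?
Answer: $\frac{332571477}{331875764} \approx 1.0021$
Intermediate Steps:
$G{\left(M \right)} = -25 - 5 M$
$x = -16$ ($x = - 4 \left(-2\right)^{2} = \left(-4\right) 4 = -16$)
$E{\left(k,c \right)} = -16$
$\frac{18923}{18892} + \frac{E{\left(X{\left(G{\left(-1 \right)} \right)},-23 \right)}}{-35134} = \frac{18923}{18892} - \frac{16}{-35134} = 18923 \cdot \frac{1}{18892} - - \frac{8}{17567} = \frac{18923}{18892} + \frac{8}{17567} = \frac{332571477}{331875764}$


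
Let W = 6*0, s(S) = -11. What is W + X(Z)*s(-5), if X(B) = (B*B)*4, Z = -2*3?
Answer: -1584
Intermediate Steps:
Z = -6
X(B) = 4*B² (X(B) = B²*4 = 4*B²)
W = 0
W + X(Z)*s(-5) = 0 + (4*(-6)²)*(-11) = 0 + (4*36)*(-11) = 0 + 144*(-11) = 0 - 1584 = -1584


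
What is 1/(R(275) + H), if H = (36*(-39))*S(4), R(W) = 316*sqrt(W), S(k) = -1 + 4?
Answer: 1053/2429864 + 395*sqrt(11)/2429864 ≈ 0.00097251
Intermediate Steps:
S(k) = 3
H = -4212 (H = (36*(-39))*3 = -1404*3 = -4212)
1/(R(275) + H) = 1/(316*sqrt(275) - 4212) = 1/(316*(5*sqrt(11)) - 4212) = 1/(1580*sqrt(11) - 4212) = 1/(-4212 + 1580*sqrt(11))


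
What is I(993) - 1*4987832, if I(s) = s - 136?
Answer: -4986975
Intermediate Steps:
I(s) = -136 + s
I(993) - 1*4987832 = (-136 + 993) - 1*4987832 = 857 - 4987832 = -4986975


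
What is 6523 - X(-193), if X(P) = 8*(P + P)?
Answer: 9611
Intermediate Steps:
X(P) = 16*P (X(P) = 8*(2*P) = 16*P)
6523 - X(-193) = 6523 - 16*(-193) = 6523 - 1*(-3088) = 6523 + 3088 = 9611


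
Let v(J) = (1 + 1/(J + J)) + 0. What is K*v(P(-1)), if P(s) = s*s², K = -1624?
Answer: -812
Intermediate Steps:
P(s) = s³
v(J) = 1 + 1/(2*J) (v(J) = (1 + 1/(2*J)) + 0 = 1 + 1/(2*J))
K*v(P(-1)) = -1624*(½ + (-1)³)/((-1)³) = -1624*(½ - 1)/(-1) = -(-1624)*(-1)/2 = -1624*½ = -812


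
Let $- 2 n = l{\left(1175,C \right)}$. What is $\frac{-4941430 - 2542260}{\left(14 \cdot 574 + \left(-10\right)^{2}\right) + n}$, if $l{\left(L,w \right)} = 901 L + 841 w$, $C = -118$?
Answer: $\frac{2993476}{188633} \approx 15.869$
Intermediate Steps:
$l{\left(L,w \right)} = 841 w + 901 L$
$n = - \frac{959437}{2}$ ($n = - \frac{841 \left(-118\right) + 901 \cdot 1175}{2} = - \frac{-99238 + 1058675}{2} = \left(- \frac{1}{2}\right) 959437 = - \frac{959437}{2} \approx -4.7972 \cdot 10^{5}$)
$\frac{-4941430 - 2542260}{\left(14 \cdot 574 + \left(-10\right)^{2}\right) + n} = \frac{-4941430 - 2542260}{\left(14 \cdot 574 + \left(-10\right)^{2}\right) - \frac{959437}{2}} = - \frac{7483690}{\left(8036 + 100\right) - \frac{959437}{2}} = - \frac{7483690}{8136 - \frac{959437}{2}} = - \frac{7483690}{- \frac{943165}{2}} = \left(-7483690\right) \left(- \frac{2}{943165}\right) = \frac{2993476}{188633}$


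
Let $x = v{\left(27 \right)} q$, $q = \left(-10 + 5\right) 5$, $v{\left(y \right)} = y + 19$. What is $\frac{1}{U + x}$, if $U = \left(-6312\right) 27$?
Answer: $- \frac{1}{171574} \approx -5.8284 \cdot 10^{-6}$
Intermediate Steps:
$v{\left(y \right)} = 19 + y$
$q = -25$ ($q = \left(-5\right) 5 = -25$)
$x = -1150$ ($x = \left(19 + 27\right) \left(-25\right) = 46 \left(-25\right) = -1150$)
$U = -170424$
$\frac{1}{U + x} = \frac{1}{-170424 - 1150} = \frac{1}{-171574} = - \frac{1}{171574}$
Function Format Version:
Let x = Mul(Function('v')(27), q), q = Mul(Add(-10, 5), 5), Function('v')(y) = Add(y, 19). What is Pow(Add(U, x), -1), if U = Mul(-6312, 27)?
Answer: Rational(-1, 171574) ≈ -5.8284e-6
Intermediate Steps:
Function('v')(y) = Add(19, y)
q = -25 (q = Mul(-5, 5) = -25)
x = -1150 (x = Mul(Add(19, 27), -25) = Mul(46, -25) = -1150)
U = -170424
Pow(Add(U, x), -1) = Pow(Add(-170424, -1150), -1) = Pow(-171574, -1) = Rational(-1, 171574)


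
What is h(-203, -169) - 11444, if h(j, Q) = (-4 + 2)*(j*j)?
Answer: -93862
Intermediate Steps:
h(j, Q) = -2*j**2
h(-203, -169) - 11444 = -2*(-203)**2 - 11444 = -2*41209 - 11444 = -82418 - 11444 = -93862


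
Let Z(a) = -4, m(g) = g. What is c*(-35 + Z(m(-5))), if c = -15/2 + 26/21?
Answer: 3419/14 ≈ 244.21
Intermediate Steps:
c = -263/42 (c = -15*1/2 + 26*(1/21) = -15/2 + 26/21 = -263/42 ≈ -6.2619)
c*(-35 + Z(m(-5))) = -263*(-35 - 4)/42 = -263/42*(-39) = 3419/14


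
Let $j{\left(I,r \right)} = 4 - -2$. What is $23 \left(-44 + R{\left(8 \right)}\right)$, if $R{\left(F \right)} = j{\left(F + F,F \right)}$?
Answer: $-874$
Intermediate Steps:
$j{\left(I,r \right)} = 6$ ($j{\left(I,r \right)} = 4 + 2 = 6$)
$R{\left(F \right)} = 6$
$23 \left(-44 + R{\left(8 \right)}\right) = 23 \left(-44 + 6\right) = 23 \left(-38\right) = -874$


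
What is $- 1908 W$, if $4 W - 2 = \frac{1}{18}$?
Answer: $- \frac{1961}{2} \approx -980.5$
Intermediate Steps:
$W = \frac{37}{72}$ ($W = \frac{1}{2} + \frac{1}{4 \cdot 18} = \frac{1}{2} + \frac{1}{4} \cdot \frac{1}{18} = \frac{1}{2} + \frac{1}{72} = \frac{37}{72} \approx 0.51389$)
$- 1908 W = \left(-1908\right) \frac{37}{72} = - \frac{1961}{2}$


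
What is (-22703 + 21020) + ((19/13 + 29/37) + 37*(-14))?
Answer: -1057601/481 ≈ -2198.8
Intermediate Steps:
(-22703 + 21020) + ((19/13 + 29/37) + 37*(-14)) = -1683 + ((19*(1/13) + 29*(1/37)) - 518) = -1683 + ((19/13 + 29/37) - 518) = -1683 + (1080/481 - 518) = -1683 - 248078/481 = -1057601/481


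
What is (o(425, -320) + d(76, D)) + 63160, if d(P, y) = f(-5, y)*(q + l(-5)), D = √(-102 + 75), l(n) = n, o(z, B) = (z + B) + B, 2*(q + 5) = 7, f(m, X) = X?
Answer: 62945 - 39*I*√3/2 ≈ 62945.0 - 33.775*I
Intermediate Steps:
q = -3/2 (q = -5 + (½)*7 = -5 + 7/2 = -3/2 ≈ -1.5000)
o(z, B) = z + 2*B (o(z, B) = (B + z) + B = z + 2*B)
D = 3*I*√3 (D = √(-27) = 3*I*√3 ≈ 5.1962*I)
d(P, y) = -13*y/2 (d(P, y) = y*(-3/2 - 5) = y*(-13/2) = -13*y/2)
(o(425, -320) + d(76, D)) + 63160 = ((425 + 2*(-320)) - 39*I*√3/2) + 63160 = ((425 - 640) - 39*I*√3/2) + 63160 = (-215 - 39*I*√3/2) + 63160 = 62945 - 39*I*√3/2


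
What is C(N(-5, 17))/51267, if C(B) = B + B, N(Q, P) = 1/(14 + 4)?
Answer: 1/461403 ≈ 2.1673e-6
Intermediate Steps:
N(Q, P) = 1/18
C(B) = 2*B
C(N(-5, 17))/51267 = (2*(1/18))/51267 = (⅑)*(1/51267) = 1/461403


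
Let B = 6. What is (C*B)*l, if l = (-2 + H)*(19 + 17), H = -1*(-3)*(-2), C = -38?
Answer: 65664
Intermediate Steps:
H = -6 (H = 3*(-2) = -6)
l = -288 (l = (-2 - 6)*(19 + 17) = -8*36 = -288)
(C*B)*l = -38*6*(-288) = -228*(-288) = 65664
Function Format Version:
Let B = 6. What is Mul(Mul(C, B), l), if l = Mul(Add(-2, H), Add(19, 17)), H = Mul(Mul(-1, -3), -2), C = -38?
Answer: 65664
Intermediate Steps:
H = -6 (H = Mul(3, -2) = -6)
l = -288 (l = Mul(Add(-2, -6), Add(19, 17)) = Mul(-8, 36) = -288)
Mul(Mul(C, B), l) = Mul(Mul(-38, 6), -288) = Mul(-228, -288) = 65664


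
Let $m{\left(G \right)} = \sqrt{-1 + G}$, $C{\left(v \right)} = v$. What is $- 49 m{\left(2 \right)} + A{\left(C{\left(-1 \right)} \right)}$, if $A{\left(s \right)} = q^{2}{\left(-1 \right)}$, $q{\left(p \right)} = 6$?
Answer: $-13$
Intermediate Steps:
$A{\left(s \right)} = 36$ ($A{\left(s \right)} = 6^{2} = 36$)
$- 49 m{\left(2 \right)} + A{\left(C{\left(-1 \right)} \right)} = - 49 \sqrt{-1 + 2} + 36 = - 49 \sqrt{1} + 36 = \left(-49\right) 1 + 36 = -49 + 36 = -13$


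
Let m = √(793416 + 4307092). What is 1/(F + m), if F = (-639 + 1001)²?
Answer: 32761/4291857357 - 7*√26023/8583714714 ≈ 7.5017e-6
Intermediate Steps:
m = 14*√26023 (m = √5100508 = 14*√26023 ≈ 2258.4)
F = 131044 (F = 362² = 131044)
1/(F + m) = 1/(131044 + 14*√26023)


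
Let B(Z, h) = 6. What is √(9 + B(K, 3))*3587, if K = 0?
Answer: 3587*√15 ≈ 13892.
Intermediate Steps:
√(9 + B(K, 3))*3587 = √(9 + 6)*3587 = √15*3587 = 3587*√15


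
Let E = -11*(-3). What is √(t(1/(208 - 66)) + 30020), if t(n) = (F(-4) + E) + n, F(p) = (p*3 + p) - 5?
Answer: √605565390/142 ≈ 173.30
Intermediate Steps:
F(p) = -5 + 4*p (F(p) = (3*p + p) - 5 = 4*p - 5 = -5 + 4*p)
E = 33
t(n) = 12 + n (t(n) = ((-5 + 4*(-4)) + 33) + n = ((-5 - 16) + 33) + n = (-21 + 33) + n = 12 + n)
√(t(1/(208 - 66)) + 30020) = √((12 + 1/(208 - 66)) + 30020) = √((12 + 1/142) + 30020) = √(1705/142 + 30020) = √(4264545/142) = √605565390/142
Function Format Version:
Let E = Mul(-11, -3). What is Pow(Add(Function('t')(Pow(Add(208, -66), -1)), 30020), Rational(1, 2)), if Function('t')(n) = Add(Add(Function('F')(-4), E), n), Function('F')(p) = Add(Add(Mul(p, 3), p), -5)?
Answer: Mul(Rational(1, 142), Pow(605565390, Rational(1, 2))) ≈ 173.30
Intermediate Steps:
Function('F')(p) = Add(-5, Mul(4, p)) (Function('F')(p) = Add(Add(Mul(3, p), p), -5) = Add(Mul(4, p), -5) = Add(-5, Mul(4, p)))
E = 33
Function('t')(n) = Add(12, n) (Function('t')(n) = Add(Add(Add(-5, Mul(4, -4)), 33), n) = Add(Add(Add(-5, -16), 33), n) = Add(Add(-21, 33), n) = Add(12, n))
Pow(Add(Function('t')(Pow(Add(208, -66), -1)), 30020), Rational(1, 2)) = Pow(Add(Add(12, Pow(Add(208, -66), -1)), 30020), Rational(1, 2)) = Pow(Add(Add(12, Pow(142, -1)), 30020), Rational(1, 2)) = Pow(Add(Add(12, Rational(1, 142)), 30020), Rational(1, 2)) = Pow(Add(Rational(1705, 142), 30020), Rational(1, 2)) = Pow(Rational(4264545, 142), Rational(1, 2)) = Mul(Rational(1, 142), Pow(605565390, Rational(1, 2)))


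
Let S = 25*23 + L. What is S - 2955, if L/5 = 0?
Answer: -2380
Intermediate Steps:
L = 0 (L = 5*0 = 0)
S = 575 (S = 25*23 + 0 = 575 + 0 = 575)
S - 2955 = 575 - 2955 = -2380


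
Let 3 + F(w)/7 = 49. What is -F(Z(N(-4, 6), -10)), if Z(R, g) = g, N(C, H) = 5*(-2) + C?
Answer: -322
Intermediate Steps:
N(C, H) = -10 + C
F(w) = 322 (F(w) = -21 + 7*49 = -21 + 343 = 322)
-F(Z(N(-4, 6), -10)) = -1*322 = -322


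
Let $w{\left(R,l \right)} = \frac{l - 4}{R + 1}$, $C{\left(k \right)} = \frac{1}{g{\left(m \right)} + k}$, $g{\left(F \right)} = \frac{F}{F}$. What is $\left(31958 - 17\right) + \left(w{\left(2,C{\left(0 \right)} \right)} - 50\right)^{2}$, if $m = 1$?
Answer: $34542$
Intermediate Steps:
$g{\left(F \right)} = 1$
$C{\left(k \right)} = \frac{1}{1 + k}$
$w{\left(R,l \right)} = \frac{-4 + l}{1 + R}$
$\left(31958 - 17\right) + \left(w{\left(2,C{\left(0 \right)} \right)} - 50\right)^{2} = \left(31958 - 17\right) + \left(\frac{-4 + \frac{1}{1 + 0}}{1 + 2} - 50\right)^{2} = 31941 + \left(\frac{-4 + 1^{-1}}{3} - 50\right)^{2} = 31941 + \left(\frac{-4 + 1}{3} - 50\right)^{2} = 31941 + \left(\frac{1}{3} \left(-3\right) - 50\right)^{2} = 31941 + \left(-1 - 50\right)^{2} = 31941 + \left(-51\right)^{2} = 31941 + 2601 = 34542$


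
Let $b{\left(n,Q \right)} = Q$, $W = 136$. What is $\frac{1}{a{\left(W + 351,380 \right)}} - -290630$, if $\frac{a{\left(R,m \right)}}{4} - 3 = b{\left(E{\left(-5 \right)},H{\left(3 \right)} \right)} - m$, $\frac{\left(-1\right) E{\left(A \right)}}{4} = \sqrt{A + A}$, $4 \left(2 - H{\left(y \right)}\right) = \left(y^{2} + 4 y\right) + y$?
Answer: $\frac{442920119}{1524} \approx 2.9063 \cdot 10^{5}$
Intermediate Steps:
$H{\left(y \right)} = 2 - \frac{5 y}{4} - \frac{y^{2}}{4}$ ($H{\left(y \right)} = 2 - \frac{\left(y^{2} + 4 y\right) + y}{4} = 2 - \frac{y^{2} + 5 y}{4} = 2 - \left(\frac{y^{2}}{4} + \frac{5 y}{4}\right) = 2 - \frac{5 y}{4} - \frac{y^{2}}{4}$)
$E{\left(A \right)} = - 4 \sqrt{2} \sqrt{A}$ ($E{\left(A \right)} = - 4 \sqrt{A + A} = - 4 \sqrt{2 A} = - 4 \sqrt{2} \sqrt{A}$)
$a{\left(R,m \right)} = -4 - 4 m$ ($a{\left(R,m \right)} = 12 + 4 \left(\left(2 - \frac{15}{4} - \frac{3^{2}}{4}\right) - m\right) = 12 + 4 \left(\left(2 - \frac{15}{4} - \frac{9}{4}\right) - m\right) = 12 + 4 \left(-4 - m\right) = 12 - \left(16 + 4 m\right) = -4 - 4 m$)
$\frac{1}{a{\left(W + 351,380 \right)}} - -290630 = \frac{1}{-4 - 1520} - -290630 = \frac{1}{-4 - 1520} + 290630 = \frac{1}{-1524} + 290630 = - \frac{1}{1524} + 290630 = \frac{442920119}{1524}$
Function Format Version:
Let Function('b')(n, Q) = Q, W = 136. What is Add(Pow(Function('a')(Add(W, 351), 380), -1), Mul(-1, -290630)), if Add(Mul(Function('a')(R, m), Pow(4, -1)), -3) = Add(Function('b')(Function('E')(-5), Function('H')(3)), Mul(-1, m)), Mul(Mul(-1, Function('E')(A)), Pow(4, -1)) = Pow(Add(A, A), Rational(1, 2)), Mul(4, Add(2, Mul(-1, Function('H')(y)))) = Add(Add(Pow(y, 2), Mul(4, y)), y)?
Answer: Rational(442920119, 1524) ≈ 2.9063e+5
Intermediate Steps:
Function('H')(y) = Add(2, Mul(Rational(-5, 4), y), Mul(Rational(-1, 4), Pow(y, 2))) (Function('H')(y) = Add(2, Mul(Rational(-1, 4), Add(Add(Pow(y, 2), Mul(4, y)), y))) = Add(2, Mul(Rational(-1, 4), Add(Pow(y, 2), Mul(5, y)))) = Add(2, Add(Mul(Rational(-5, 4), y), Mul(Rational(-1, 4), Pow(y, 2)))) = Add(2, Mul(Rational(-5, 4), y), Mul(Rational(-1, 4), Pow(y, 2))))
Function('E')(A) = Mul(-4, Pow(2, Rational(1, 2)), Pow(A, Rational(1, 2))) (Function('E')(A) = Mul(-4, Pow(Add(A, A), Rational(1, 2))) = Mul(-4, Pow(Mul(2, A), Rational(1, 2))) = Mul(-4, Mul(Pow(2, Rational(1, 2)), Pow(A, Rational(1, 2)))) = Mul(-4, Pow(2, Rational(1, 2)), Pow(A, Rational(1, 2))))
Function('a')(R, m) = Add(-4, Mul(-4, m)) (Function('a')(R, m) = Add(12, Mul(4, Add(Add(2, Mul(Rational(-5, 4), 3), Mul(Rational(-1, 4), Pow(3, 2))), Mul(-1, m)))) = Add(12, Mul(4, Add(Add(2, Rational(-15, 4), Mul(Rational(-1, 4), 9)), Mul(-1, m)))) = Add(12, Mul(4, Add(Add(2, Rational(-15, 4), Rational(-9, 4)), Mul(-1, m)))) = Add(12, Mul(4, Add(-4, Mul(-1, m)))) = Add(12, Add(-16, Mul(-4, m))) = Add(-4, Mul(-4, m)))
Add(Pow(Function('a')(Add(W, 351), 380), -1), Mul(-1, -290630)) = Add(Pow(Add(-4, Mul(-4, 380)), -1), Mul(-1, -290630)) = Add(Pow(Add(-4, -1520), -1), 290630) = Add(Pow(-1524, -1), 290630) = Add(Rational(-1, 1524), 290630) = Rational(442920119, 1524)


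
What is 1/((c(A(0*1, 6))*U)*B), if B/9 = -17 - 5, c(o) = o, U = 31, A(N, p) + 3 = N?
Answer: 1/18414 ≈ 5.4307e-5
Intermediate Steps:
A(N, p) = -3 + N
B = -198 (B = 9*(-17 - 5) = 9*(-22) = -198)
1/((c(A(0*1, 6))*U)*B) = 1/(((-3 + 0*1)*31)*(-198)) = 1/(((-3 + 0)*31)*(-198)) = 1/(-3*31*(-198)) = 1/(-93*(-198)) = 1/18414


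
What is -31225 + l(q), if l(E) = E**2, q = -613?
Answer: 344544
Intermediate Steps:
-31225 + l(q) = -31225 + (-613)**2 = -31225 + 375769 = 344544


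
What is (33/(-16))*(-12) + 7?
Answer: 127/4 ≈ 31.750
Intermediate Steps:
(33/(-16))*(-12) + 7 = (33*(-1/16))*(-12) + 7 = -33/16*(-12) + 7 = 99/4 + 7 = 127/4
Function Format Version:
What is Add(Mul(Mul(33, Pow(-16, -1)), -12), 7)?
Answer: Rational(127, 4) ≈ 31.750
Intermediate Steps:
Add(Mul(Mul(33, Pow(-16, -1)), -12), 7) = Add(Mul(Mul(33, Rational(-1, 16)), -12), 7) = Add(Mul(Rational(-33, 16), -12), 7) = Add(Rational(99, 4), 7) = Rational(127, 4)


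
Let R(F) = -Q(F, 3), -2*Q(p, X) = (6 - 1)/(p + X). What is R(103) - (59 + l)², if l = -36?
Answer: -112143/212 ≈ -528.98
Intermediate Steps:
Q(p, X) = -5/(2*(X + p)) (Q(p, X) = -(6 - 1)/(2*(p + X)) = -5/(2*(X + p)))
R(F) = 5/(6 + 2*F) (R(F) = -(-5)/(2*3 + 2*F) = -(-5)/(6 + 2*F) = 5/(6 + 2*F))
R(103) - (59 + l)² = 5/(2*(3 + 103)) - (59 - 36)² = (5/2)/106 - 1*23² = (5/2)*(1/106) - 1*529 = 5/212 - 529 = -112143/212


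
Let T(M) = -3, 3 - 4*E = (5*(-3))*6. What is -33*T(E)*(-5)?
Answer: -495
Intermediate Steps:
E = 93/4 (E = 3/4 - 5*(-3)*6/4 = 3/4 - (-15)*6/4 = 3/4 - 1/4*(-90) = 3/4 + 45/2 = 93/4 ≈ 23.250)
-33*T(E)*(-5) = -33*(-3)*(-5) = 99*(-5) = -495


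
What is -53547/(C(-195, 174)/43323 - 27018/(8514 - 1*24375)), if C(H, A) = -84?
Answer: -584041466307/18558230 ≈ -31471.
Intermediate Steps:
-53547/(C(-195, 174)/43323 - 27018/(8514 - 1*24375)) = -53547/(-84/43323 - 27018/(8514 - 1*24375)) = -53547/(-84*1/43323 - 27018/(8514 - 24375)) = -53547/(-4/2063 - 27018/(-15861)) = -53547/(-4/2063 - 27018*(-1/15861)) = -53547/(-4/2063 + 9006/5287) = -53547/18558230/10907081 = -53547*10907081/18558230 = -584041466307/18558230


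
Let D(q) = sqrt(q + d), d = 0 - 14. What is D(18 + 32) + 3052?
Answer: 3058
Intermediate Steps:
d = -14
D(q) = sqrt(-14 + q) (D(q) = sqrt(q - 14) = sqrt(-14 + q))
D(18 + 32) + 3052 = sqrt(-14 + (18 + 32)) + 3052 = sqrt(-14 + 50) + 3052 = sqrt(36) + 3052 = 6 + 3052 = 3058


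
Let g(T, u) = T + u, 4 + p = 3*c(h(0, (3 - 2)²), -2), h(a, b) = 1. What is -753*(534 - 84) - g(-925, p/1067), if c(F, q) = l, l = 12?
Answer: -360566007/1067 ≈ -3.3793e+5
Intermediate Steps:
c(F, q) = 12
p = 32 (p = -4 + 3*12 = -4 + 36 = 32)
-753*(534 - 84) - g(-925, p/1067) = -753*(534 - 84) - (-925 + 32/1067) = -753*450 - (-925 + 32*(1/1067)) = -338850 - (-925 + 32/1067) = -338850 - 1*(-986943/1067) = -338850 + 986943/1067 = -360566007/1067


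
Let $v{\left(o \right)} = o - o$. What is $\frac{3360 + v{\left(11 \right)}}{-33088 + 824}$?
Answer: $- \frac{420}{4033} \approx -0.10414$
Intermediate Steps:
$v{\left(o \right)} = 0$
$\frac{3360 + v{\left(11 \right)}}{-33088 + 824} = \frac{3360 + 0}{-33088 + 824} = \frac{3360}{-32264} = 3360 \left(- \frac{1}{32264}\right) = - \frac{420}{4033}$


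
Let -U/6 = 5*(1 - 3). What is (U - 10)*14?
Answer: 700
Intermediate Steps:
U = 60 (U = -30*(1 - 3) = -30*(-2) = -6*(-10) = 60)
(U - 10)*14 = (60 - 10)*14 = 50*14 = 700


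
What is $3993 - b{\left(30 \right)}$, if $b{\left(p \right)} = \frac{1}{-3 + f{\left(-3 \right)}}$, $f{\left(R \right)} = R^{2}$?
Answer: $\frac{23957}{6} \approx 3992.8$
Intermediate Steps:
$b{\left(p \right)} = \frac{1}{6}$ ($b{\left(p \right)} = \frac{1}{-3 + \left(-3\right)^{2}} = \frac{1}{-3 + 9} = \frac{1}{6}$)
$3993 - b{\left(30 \right)} = 3993 - \frac{1}{6} = \frac{23957}{6}$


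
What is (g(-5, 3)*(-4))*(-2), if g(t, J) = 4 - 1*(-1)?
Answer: 40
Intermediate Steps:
g(t, J) = 5 (g(t, J) = 4 + 1 = 5)
(g(-5, 3)*(-4))*(-2) = (5*(-4))*(-2) = -20*(-2) = 40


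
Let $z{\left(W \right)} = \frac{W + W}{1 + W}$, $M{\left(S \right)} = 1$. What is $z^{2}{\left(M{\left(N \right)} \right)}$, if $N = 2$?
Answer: $1$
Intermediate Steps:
$z{\left(W \right)} = \frac{2 W}{1 + W}$
$z^{2}{\left(M{\left(N \right)} \right)} = \left(2 \cdot 1 \frac{1}{1 + 1}\right)^{2} = \left(2 \cdot 1 \cdot \frac{1}{2}\right)^{2} = 1^{2} = 1$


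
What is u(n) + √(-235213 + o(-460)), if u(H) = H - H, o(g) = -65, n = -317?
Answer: 3*I*√26142 ≈ 485.05*I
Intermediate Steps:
u(H) = 0
u(n) + √(-235213 + o(-460)) = 0 + √(-235213 - 65) = 0 + √(-235278) = 0 + 3*I*√26142 = 3*I*√26142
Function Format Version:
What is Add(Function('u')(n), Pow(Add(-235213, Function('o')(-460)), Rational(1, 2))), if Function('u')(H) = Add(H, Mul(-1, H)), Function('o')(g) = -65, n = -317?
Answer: Mul(3, I, Pow(26142, Rational(1, 2))) ≈ Mul(485.05, I)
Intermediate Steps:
Function('u')(H) = 0
Add(Function('u')(n), Pow(Add(-235213, Function('o')(-460)), Rational(1, 2))) = Add(0, Pow(Add(-235213, -65), Rational(1, 2))) = Add(0, Pow(-235278, Rational(1, 2))) = Add(0, Mul(3, I, Pow(26142, Rational(1, 2)))) = Mul(3, I, Pow(26142, Rational(1, 2)))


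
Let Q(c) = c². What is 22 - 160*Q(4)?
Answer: -2538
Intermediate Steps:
22 - 160*Q(4) = 22 - 160*4² = 22 - 160*16 = 22 - 2560 = -2538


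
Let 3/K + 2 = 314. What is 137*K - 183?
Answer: -18895/104 ≈ -181.68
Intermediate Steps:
K = 1/104 (K = 3/(-2 + 314) = 3/312 = 3*(1/312) = 1/104 ≈ 0.0096154)
137*K - 183 = 137*(1/104) - 183 = 137/104 - 183 = -18895/104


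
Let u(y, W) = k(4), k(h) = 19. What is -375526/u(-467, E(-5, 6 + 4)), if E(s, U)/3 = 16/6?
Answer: -375526/19 ≈ -19765.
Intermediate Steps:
E(s, U) = 8 (E(s, U) = 3*(16/6) = 3*(16*(1/6)) = 3*(8/3) = 8)
u(y, W) = 19
-375526/u(-467, E(-5, 6 + 4)) = -375526/19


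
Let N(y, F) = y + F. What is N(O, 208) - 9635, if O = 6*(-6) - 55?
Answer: -9518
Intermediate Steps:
O = -91 (O = -36 - 55 = -91)
N(y, F) = F + y
N(O, 208) - 9635 = (208 - 91) - 9635 = 117 - 9635 = -9518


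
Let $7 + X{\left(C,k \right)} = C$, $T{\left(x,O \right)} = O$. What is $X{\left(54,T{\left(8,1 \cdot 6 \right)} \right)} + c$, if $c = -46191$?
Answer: $-46144$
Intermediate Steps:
$X{\left(C,k \right)} = -7 + C$
$X{\left(54,T{\left(8,1 \cdot 6 \right)} \right)} + c = \left(-7 + 54\right) - 46191 = 47 - 46191 = -46144$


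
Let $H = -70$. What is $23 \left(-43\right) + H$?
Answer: $-1059$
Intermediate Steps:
$23 \left(-43\right) + H = 23 \left(-43\right) - 70 = -989 - 70 = -1059$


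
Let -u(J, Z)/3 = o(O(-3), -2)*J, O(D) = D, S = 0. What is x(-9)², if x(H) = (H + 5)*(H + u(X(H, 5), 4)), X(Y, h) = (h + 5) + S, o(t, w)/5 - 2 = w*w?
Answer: 13220496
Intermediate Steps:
o(t, w) = 10 + 5*w² (o(t, w) = 10 + 5*(w*w) = 10 + 5*w²)
X(Y, h) = 5 + h (X(Y, h) = (h + 5) + 0 = (5 + h) + 0 = 5 + h)
u(J, Z) = -90*J (u(J, Z) = -3*(10 + 5*(-2)²)*J = -3*(10 + 5*4)*J = -3*(10 + 20)*J = -90*J)
x(H) = (-900 + H)*(5 + H) (x(H) = (H + 5)*(H - 90*(5 + 5)) = (5 + H)*(H - 90*10) = (5 + H)*(H - 900) = (5 + H)*(-900 + H) = (-900 + H)*(5 + H))
x(-9)² = (-4500 + (-9)² - 895*(-9))² = (-4500 + 81 + 8055)² = 3636² = 13220496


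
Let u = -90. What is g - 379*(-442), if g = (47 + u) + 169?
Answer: 167644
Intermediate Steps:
g = 126 (g = (47 - 90) + 169 = -43 + 169 = 126)
g - 379*(-442) = 126 - 379*(-442) = 126 + 167518 = 167644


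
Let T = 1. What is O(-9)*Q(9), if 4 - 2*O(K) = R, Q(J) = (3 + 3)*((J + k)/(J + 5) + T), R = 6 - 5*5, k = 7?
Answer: 1035/7 ≈ 147.86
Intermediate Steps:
R = -19 (R = 6 - 25 = -19)
Q(J) = 6 + 6*(7 + J)/(5 + J) (Q(J) = (3 + 3)*((J + 7)/(J + 5) + 1) = 6*((7 + J)/(5 + J) + 1) = 6*(1 + (7 + J)/(5 + J)) = 6 + 6*(7 + J)/(5 + J))
O(K) = 23/2 (O(K) = 2 - ½*(-19) = 2 + 19/2 = 23/2)
O(-9)*Q(9) = 23*(12*(6 + 9)/(5 + 9))/2 = 23*(12*15/14)/2 = 23*(12*(1/14)*15)/2 = (23/2)*(90/7) = 1035/7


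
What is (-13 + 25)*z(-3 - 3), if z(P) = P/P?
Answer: 12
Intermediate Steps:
z(P) = 1
(-13 + 25)*z(-3 - 3) = (-13 + 25)*1 = 12*1 = 12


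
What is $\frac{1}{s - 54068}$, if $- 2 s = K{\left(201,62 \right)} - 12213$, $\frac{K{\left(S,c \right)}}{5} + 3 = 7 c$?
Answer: $- \frac{1}{49039} \approx -2.0392 \cdot 10^{-5}$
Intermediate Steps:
$K{\left(S,c \right)} = -15 + 35 c$ ($K{\left(S,c \right)} = -15 + 5 \cdot 7 c = -15 + 35 c$)
$s = 5029$ ($s = - \frac{\left(-15 + 35 \cdot 62\right) - 12213}{2} = - \frac{\left(-15 + 2170\right) - 12213}{2} = - \frac{2155 - 12213}{2} = \left(- \frac{1}{2}\right) \left(-10058\right) = 5029$)
$\frac{1}{s - 54068} = \frac{1}{5029 - 54068} = \frac{1}{-49039} = - \frac{1}{49039}$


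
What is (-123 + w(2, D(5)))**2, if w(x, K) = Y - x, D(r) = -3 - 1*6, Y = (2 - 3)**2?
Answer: 15376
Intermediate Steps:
Y = 1 (Y = (-1)**2 = 1)
D(r) = -9 (D(r) = -3 - 6 = -9)
w(x, K) = 1 - x
(-123 + w(2, D(5)))**2 = (-123 + (1 - 1*2))**2 = (-123 + (1 - 2))**2 = (-123 - 1)**2 = (-124)**2 = 15376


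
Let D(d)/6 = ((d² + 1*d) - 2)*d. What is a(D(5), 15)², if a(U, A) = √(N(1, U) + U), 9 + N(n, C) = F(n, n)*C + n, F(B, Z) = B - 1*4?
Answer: -1688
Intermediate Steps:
F(B, Z) = -4 + B (F(B, Z) = B - 4 = -4 + B)
D(d) = 6*d*(-2 + d + d²) (D(d) = 6*(((d² + 1*d) - 2)*d) = 6*(((d² + d) - 2)*d) = 6*(((d + d²) - 2)*d) = 6*((-2 + d + d²)*d) = 6*(d*(-2 + d + d²)) = 6*d*(-2 + d + d²))
N(n, C) = -9 + n + C*(-4 + n) (N(n, C) = -9 + ((-4 + n)*C + n) = -9 + (C*(-4 + n) + n) = -9 + (n + C*(-4 + n)) = -9 + n + C*(-4 + n))
a(U, A) = √(-8 - 2*U) (a(U, A) = √((-9 + 1 + U*(-4 + 1)) + U) = √((-9 + 1 + U*(-3)) + U) = √((-9 + 1 - 3*U) + U) = √((-8 - 3*U) + U) = √(-8 - 2*U))
a(D(5), 15)² = (√(-8 - 12*5*(-2 + 5 + 5²)))² = (√(-8 - 12*5*(-2 + 5 + 25)))² = (√(-8 - 12*5*28))² = (√(-8 - 2*840))² = (√(-8 - 1680))² = (√(-1688))² = (2*I*√422)² = -1688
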